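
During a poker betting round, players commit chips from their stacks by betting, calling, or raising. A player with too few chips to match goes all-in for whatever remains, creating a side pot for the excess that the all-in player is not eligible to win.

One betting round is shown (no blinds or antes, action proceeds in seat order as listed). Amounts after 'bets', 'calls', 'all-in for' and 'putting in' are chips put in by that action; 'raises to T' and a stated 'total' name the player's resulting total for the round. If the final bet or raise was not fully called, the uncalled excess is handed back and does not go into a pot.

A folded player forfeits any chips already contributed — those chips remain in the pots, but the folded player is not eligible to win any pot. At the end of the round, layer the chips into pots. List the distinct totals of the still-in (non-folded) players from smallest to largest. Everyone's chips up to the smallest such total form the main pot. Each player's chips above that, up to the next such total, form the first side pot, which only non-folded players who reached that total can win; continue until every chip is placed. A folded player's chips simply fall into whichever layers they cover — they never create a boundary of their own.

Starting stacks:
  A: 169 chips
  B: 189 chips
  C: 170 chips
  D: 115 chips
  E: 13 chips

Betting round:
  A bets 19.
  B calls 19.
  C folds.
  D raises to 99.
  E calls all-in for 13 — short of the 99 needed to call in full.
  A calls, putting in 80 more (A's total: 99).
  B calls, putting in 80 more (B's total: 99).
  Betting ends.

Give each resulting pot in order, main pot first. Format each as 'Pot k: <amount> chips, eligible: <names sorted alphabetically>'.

Contributions: A=99, B=99, D=99, E=13
Folded: C
Pot levels (distinct totals of non-folded players): 13, 99
Layer 1-13: 13 each from A, B, D, E = 13*4 = 52 chips; eligible A, B, D, E
Layer 14-99: 86 each from A, B, D = 86*3 = 258 chips; eligible A, B, D

Pot 1: 52 chips, eligible: A, B, D, E
Pot 2: 258 chips, eligible: A, B, D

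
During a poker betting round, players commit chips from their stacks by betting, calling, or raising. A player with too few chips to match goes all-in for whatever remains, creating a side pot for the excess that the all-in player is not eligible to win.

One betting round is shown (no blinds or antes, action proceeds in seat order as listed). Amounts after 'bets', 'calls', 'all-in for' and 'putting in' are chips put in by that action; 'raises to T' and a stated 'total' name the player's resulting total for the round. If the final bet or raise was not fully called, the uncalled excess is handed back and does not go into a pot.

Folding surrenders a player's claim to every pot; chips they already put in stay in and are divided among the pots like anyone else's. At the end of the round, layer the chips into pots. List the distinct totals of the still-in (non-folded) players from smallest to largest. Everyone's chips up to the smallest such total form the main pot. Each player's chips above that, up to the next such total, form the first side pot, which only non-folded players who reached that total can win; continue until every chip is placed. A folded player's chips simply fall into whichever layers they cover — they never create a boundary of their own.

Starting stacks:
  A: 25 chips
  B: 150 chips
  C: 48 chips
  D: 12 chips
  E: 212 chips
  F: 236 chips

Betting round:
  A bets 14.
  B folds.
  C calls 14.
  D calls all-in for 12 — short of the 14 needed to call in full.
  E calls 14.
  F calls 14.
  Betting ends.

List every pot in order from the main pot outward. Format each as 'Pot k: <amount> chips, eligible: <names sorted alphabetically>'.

Contributions: A=14, C=14, D=12, E=14, F=14
Folded: B
Pot levels (distinct totals of non-folded players): 12, 14
Layer 1-12: 12 each from A, C, D, E, F = 12*5 = 60 chips; eligible A, C, D, E, F
Layer 13-14: 2 each from A, C, E, F = 2*4 = 8 chips; eligible A, C, E, F

Pot 1: 60 chips, eligible: A, C, D, E, F
Pot 2: 8 chips, eligible: A, C, E, F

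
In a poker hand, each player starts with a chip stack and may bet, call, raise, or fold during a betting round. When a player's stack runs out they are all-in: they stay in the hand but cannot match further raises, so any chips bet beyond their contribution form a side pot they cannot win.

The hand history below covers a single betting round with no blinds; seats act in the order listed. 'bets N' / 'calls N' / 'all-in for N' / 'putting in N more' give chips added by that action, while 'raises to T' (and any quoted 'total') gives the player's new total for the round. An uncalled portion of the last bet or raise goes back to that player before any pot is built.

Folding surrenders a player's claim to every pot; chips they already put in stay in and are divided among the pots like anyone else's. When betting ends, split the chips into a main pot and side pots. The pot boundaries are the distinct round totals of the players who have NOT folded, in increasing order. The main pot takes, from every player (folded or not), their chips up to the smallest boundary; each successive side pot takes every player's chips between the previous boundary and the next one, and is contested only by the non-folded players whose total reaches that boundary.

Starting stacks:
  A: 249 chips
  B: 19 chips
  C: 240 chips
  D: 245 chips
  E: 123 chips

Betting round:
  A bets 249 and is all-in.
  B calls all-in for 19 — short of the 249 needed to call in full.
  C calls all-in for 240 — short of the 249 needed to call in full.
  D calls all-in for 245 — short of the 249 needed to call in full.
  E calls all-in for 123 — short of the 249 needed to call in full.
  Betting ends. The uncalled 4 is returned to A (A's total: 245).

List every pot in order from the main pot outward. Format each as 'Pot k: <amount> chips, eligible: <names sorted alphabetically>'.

Contributions (after 4 returned to A): A=245, B=19, C=240, D=245, E=123
Pot levels (distinct totals of non-folded players): 19, 123, 240, 245
Layer 1-19: 19 each from A, B, C, D, E = 19*5 = 95 chips; eligible A, B, C, D, E
Layer 20-123: 104 each from A, C, D, E = 104*4 = 416 chips; eligible A, C, D, E
Layer 124-240: 117 each from A, C, D = 117*3 = 351 chips; eligible A, C, D
Layer 241-245: 5 each from A, D = 5*2 = 10 chips; eligible A, D

Pot 1: 95 chips, eligible: A, B, C, D, E
Pot 2: 416 chips, eligible: A, C, D, E
Pot 3: 351 chips, eligible: A, C, D
Pot 4: 10 chips, eligible: A, D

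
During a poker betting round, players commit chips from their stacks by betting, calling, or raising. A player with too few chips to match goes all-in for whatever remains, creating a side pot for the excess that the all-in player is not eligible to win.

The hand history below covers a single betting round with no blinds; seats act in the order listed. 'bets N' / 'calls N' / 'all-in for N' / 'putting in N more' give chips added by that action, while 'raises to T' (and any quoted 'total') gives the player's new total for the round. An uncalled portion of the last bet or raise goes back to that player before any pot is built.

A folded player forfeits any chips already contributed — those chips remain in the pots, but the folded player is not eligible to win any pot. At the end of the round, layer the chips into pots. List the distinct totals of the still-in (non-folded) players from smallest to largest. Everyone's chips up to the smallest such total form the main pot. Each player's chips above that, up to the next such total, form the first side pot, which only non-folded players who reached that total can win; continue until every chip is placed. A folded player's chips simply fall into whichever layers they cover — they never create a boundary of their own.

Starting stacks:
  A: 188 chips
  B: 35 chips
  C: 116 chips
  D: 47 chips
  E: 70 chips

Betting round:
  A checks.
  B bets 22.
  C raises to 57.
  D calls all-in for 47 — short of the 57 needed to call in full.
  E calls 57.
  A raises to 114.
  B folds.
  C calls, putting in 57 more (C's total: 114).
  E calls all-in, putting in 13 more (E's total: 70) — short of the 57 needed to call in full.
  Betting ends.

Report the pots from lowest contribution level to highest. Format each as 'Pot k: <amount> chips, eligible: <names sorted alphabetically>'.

Pot 1: 210 chips, eligible: A, C, D, E
Pot 2: 69 chips, eligible: A, C, E
Pot 3: 88 chips, eligible: A, C

Derivation:
Contributions: A=114, B=22, C=114, D=47, E=70
Folded: B
Pot levels (distinct totals of non-folded players): 47, 70, 114
Layer 1-47: A 47 + B 22 + C 47 + D 47 + E 47 = 210 chips; eligible A, C, D, E
Layer 48-70: 23 each from A, C, E = 23*3 = 69 chips; eligible A, C, E
Layer 71-114: 44 each from A, C = 44*2 = 88 chips; eligible A, C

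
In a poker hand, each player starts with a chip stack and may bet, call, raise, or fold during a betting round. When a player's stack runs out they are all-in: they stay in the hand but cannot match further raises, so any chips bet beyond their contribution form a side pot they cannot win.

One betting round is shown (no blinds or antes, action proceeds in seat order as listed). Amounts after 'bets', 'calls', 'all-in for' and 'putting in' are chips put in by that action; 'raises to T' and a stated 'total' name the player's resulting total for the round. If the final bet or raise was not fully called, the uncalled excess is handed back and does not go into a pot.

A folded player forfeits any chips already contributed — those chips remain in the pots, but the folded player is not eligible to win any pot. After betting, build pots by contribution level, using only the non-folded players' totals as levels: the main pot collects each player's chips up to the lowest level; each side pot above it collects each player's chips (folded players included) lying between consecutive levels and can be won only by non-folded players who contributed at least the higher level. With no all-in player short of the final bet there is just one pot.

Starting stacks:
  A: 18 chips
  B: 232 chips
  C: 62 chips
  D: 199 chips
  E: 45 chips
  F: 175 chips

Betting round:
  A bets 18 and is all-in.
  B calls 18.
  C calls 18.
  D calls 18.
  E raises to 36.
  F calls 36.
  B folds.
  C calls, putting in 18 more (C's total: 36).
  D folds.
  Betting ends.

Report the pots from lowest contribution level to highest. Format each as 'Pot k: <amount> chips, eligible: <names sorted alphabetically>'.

Contributions: A=18, B=18, C=36, D=18, E=36, F=36
Folded: B, D
Pot levels (distinct totals of non-folded players): 18, 36
Layer 1-18: 18 each from A, B, C, D, E, F = 18*6 = 108 chips; eligible A, C, E, F
Layer 19-36: 18 each from C, E, F = 18*3 = 54 chips; eligible C, E, F

Pot 1: 108 chips, eligible: A, C, E, F
Pot 2: 54 chips, eligible: C, E, F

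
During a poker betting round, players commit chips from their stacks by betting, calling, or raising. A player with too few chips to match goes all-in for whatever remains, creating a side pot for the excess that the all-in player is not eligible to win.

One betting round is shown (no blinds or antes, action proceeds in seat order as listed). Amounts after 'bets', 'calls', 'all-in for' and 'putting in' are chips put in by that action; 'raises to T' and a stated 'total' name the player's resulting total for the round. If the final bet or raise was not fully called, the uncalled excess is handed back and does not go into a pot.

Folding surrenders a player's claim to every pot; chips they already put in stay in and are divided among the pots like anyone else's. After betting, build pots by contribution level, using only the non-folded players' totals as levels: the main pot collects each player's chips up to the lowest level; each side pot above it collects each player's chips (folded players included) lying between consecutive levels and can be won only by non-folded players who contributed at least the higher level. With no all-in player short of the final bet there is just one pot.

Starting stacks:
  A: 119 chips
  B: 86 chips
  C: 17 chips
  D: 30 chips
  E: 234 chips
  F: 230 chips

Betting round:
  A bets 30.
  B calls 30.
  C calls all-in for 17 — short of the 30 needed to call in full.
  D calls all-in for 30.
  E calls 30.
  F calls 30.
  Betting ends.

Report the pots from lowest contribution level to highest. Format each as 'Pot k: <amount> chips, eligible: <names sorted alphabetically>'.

Pot 1: 102 chips, eligible: A, B, C, D, E, F
Pot 2: 65 chips, eligible: A, B, D, E, F

Derivation:
Contributions: A=30, B=30, C=17, D=30, E=30, F=30
Pot levels (distinct totals of non-folded players): 17, 30
Layer 1-17: 17 each from A, B, C, D, E, F = 17*6 = 102 chips; eligible A, B, C, D, E, F
Layer 18-30: 13 each from A, B, D, E, F = 13*5 = 65 chips; eligible A, B, D, E, F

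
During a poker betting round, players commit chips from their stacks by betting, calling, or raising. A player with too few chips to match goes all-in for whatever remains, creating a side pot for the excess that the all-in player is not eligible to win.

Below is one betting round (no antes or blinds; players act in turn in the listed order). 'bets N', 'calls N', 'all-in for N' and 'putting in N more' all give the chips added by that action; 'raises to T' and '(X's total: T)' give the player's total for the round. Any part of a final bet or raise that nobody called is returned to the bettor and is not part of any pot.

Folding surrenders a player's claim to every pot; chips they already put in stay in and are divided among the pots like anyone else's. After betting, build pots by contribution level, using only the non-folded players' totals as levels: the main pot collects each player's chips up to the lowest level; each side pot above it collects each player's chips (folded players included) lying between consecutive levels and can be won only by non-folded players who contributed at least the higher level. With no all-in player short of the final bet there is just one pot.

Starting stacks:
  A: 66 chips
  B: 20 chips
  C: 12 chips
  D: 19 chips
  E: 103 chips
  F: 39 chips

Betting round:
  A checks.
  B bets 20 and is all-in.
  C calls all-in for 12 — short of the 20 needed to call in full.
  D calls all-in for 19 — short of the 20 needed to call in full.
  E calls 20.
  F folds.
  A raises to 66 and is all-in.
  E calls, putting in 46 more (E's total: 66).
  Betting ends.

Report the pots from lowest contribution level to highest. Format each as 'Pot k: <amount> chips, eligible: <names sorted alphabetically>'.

Pot 1: 60 chips, eligible: A, B, C, D, E
Pot 2: 28 chips, eligible: A, B, D, E
Pot 3: 3 chips, eligible: A, B, E
Pot 4: 92 chips, eligible: A, E

Derivation:
Contributions: A=66, B=20, C=12, D=19, E=66
Folded: F
Pot levels (distinct totals of non-folded players): 12, 19, 20, 66
Layer 1-12: 12 each from A, B, C, D, E = 12*5 = 60 chips; eligible A, B, C, D, E
Layer 13-19: 7 each from A, B, D, E = 7*4 = 28 chips; eligible A, B, D, E
Layer 20-20: 1 each from A, B, E = 1*3 = 3 chips; eligible A, B, E
Layer 21-66: 46 each from A, E = 46*2 = 92 chips; eligible A, E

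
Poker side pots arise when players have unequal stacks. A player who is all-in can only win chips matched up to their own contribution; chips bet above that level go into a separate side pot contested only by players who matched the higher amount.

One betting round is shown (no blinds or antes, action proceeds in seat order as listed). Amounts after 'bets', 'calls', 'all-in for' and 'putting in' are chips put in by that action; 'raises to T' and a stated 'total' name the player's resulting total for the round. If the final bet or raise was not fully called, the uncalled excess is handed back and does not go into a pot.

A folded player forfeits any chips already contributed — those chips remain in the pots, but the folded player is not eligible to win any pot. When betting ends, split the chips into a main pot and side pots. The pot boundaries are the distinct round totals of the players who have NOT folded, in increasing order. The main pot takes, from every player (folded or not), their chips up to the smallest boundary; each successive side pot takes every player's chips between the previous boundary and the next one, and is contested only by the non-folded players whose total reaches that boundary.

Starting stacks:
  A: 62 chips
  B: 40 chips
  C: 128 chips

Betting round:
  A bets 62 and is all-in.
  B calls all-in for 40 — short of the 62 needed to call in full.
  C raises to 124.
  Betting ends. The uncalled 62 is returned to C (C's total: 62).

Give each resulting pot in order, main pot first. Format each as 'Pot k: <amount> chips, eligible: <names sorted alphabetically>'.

Contributions (after 62 returned to C): A=62, B=40, C=62
Pot levels (distinct totals of non-folded players): 40, 62
Layer 1-40: 40 each from A, B, C = 40*3 = 120 chips; eligible A, B, C
Layer 41-62: 22 each from A, C = 22*2 = 44 chips; eligible A, C

Pot 1: 120 chips, eligible: A, B, C
Pot 2: 44 chips, eligible: A, C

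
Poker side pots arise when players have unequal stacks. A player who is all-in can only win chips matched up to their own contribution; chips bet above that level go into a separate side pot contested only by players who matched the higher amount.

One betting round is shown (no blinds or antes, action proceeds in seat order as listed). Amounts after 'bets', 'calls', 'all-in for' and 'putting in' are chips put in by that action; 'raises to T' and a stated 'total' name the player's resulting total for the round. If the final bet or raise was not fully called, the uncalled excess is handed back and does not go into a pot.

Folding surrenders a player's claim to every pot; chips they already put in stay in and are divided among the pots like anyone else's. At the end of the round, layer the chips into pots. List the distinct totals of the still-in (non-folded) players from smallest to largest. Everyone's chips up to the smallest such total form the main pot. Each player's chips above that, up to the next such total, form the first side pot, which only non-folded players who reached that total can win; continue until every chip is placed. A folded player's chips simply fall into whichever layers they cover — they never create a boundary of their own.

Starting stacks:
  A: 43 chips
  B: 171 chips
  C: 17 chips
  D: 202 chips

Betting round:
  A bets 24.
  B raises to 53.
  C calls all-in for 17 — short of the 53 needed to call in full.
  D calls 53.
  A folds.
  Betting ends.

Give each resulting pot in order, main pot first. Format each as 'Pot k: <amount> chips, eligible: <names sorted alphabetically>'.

Pot 1: 68 chips, eligible: B, C, D
Pot 2: 79 chips, eligible: B, D

Derivation:
Contributions: A=24, B=53, C=17, D=53
Folded: A
Pot levels (distinct totals of non-folded players): 17, 53
Layer 1-17: 17 each from A, B, C, D = 17*4 = 68 chips; eligible B, C, D
Layer 18-53: A 7 + B 36 + D 36 = 79 chips; eligible B, D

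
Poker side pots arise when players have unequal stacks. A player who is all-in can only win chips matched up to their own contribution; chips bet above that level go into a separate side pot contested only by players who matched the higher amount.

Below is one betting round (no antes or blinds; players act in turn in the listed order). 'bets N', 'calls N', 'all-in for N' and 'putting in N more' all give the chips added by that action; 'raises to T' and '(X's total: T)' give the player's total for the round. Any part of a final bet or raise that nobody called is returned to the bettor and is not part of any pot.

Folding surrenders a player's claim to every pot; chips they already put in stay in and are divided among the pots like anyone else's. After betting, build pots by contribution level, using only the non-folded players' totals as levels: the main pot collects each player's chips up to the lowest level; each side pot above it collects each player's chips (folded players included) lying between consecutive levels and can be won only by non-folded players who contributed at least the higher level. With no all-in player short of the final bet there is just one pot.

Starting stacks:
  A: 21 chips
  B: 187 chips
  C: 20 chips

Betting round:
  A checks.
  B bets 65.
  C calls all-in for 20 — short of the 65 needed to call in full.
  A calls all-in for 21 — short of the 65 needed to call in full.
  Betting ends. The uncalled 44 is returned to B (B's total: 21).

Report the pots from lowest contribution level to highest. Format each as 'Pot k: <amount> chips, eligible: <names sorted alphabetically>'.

Contributions (after 44 returned to B): A=21, B=21, C=20
Pot levels (distinct totals of non-folded players): 20, 21
Layer 1-20: 20 each from A, B, C = 20*3 = 60 chips; eligible A, B, C
Layer 21-21: 1 each from A, B = 1*2 = 2 chips; eligible A, B

Pot 1: 60 chips, eligible: A, B, C
Pot 2: 2 chips, eligible: A, B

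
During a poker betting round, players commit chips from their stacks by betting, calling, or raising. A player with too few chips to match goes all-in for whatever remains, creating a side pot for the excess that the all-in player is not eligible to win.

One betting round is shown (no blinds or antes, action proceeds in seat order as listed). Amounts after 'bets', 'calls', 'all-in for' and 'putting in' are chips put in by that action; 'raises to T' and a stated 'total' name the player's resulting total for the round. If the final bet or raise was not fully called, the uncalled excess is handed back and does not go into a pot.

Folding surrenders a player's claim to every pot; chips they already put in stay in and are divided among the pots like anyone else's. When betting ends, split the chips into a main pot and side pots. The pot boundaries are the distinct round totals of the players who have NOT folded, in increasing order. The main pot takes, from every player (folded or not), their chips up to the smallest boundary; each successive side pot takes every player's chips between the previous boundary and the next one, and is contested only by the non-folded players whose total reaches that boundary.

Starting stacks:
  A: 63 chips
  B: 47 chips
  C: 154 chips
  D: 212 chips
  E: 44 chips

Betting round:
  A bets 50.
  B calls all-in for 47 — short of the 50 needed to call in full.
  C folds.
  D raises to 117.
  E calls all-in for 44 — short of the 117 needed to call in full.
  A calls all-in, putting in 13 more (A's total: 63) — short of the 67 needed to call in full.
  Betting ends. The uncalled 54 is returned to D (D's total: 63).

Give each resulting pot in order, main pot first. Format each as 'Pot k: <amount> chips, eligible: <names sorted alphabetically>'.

Contributions (after 54 returned to D): A=63, B=47, D=63, E=44
Folded: C
Pot levels (distinct totals of non-folded players): 44, 47, 63
Layer 1-44: 44 each from A, B, D, E = 44*4 = 176 chips; eligible A, B, D, E
Layer 45-47: 3 each from A, B, D = 3*3 = 9 chips; eligible A, B, D
Layer 48-63: 16 each from A, D = 16*2 = 32 chips; eligible A, D

Pot 1: 176 chips, eligible: A, B, D, E
Pot 2: 9 chips, eligible: A, B, D
Pot 3: 32 chips, eligible: A, D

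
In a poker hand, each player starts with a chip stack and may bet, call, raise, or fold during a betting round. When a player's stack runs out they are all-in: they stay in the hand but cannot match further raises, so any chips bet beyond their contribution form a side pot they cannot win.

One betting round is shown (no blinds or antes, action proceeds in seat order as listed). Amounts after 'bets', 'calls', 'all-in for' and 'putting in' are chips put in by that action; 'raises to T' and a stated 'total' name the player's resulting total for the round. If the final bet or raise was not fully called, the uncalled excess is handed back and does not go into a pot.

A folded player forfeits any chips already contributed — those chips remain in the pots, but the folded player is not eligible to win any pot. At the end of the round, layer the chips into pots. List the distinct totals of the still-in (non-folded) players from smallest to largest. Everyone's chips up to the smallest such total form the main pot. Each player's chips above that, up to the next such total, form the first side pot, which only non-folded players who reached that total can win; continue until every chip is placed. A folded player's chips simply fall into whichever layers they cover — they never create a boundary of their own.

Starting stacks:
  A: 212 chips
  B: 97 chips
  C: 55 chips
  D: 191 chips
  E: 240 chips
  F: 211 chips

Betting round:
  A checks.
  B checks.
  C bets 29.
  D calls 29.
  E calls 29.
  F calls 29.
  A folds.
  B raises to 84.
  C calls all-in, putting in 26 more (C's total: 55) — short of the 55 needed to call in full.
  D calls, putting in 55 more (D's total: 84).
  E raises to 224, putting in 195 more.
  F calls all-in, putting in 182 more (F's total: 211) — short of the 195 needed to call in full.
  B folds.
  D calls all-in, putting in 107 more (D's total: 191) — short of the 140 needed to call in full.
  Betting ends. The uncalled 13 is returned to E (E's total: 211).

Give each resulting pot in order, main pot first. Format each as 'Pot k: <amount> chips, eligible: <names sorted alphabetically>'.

Pot 1: 275 chips, eligible: C, D, E, F
Pot 2: 437 chips, eligible: D, E, F
Pot 3: 40 chips, eligible: E, F

Derivation:
Contributions (after 13 returned to E): B=84, C=55, D=191, E=211, F=211
Folded: A, B
Pot levels (distinct totals of non-folded players): 55, 191, 211
Layer 1-55: 55 each from B, C, D, E, F = 55*5 = 275 chips; eligible C, D, E, F
Layer 56-191: B 29 + D 136 + E 136 + F 136 = 437 chips; eligible D, E, F
Layer 192-211: 20 each from E, F = 20*2 = 40 chips; eligible E, F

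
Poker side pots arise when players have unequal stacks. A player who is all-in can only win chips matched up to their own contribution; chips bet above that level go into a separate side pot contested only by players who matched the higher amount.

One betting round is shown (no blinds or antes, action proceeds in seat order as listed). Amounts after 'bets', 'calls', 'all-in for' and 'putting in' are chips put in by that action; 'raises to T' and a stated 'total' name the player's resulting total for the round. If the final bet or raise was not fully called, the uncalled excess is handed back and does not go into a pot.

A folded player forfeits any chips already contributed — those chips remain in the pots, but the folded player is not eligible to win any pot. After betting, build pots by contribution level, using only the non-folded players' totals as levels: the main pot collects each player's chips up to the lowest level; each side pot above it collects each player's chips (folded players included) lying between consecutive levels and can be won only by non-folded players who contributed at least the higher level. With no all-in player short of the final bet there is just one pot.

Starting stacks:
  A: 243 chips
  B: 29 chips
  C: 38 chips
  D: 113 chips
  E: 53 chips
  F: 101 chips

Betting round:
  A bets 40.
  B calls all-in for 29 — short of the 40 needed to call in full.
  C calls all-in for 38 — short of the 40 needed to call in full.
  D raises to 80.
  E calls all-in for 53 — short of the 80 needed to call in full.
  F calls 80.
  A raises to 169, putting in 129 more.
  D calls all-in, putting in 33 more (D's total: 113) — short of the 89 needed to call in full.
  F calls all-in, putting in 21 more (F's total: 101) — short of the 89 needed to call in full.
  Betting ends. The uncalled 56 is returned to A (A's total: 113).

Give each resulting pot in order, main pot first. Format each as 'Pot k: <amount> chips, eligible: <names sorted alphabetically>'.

Contributions (after 56 returned to A): A=113, B=29, C=38, D=113, E=53, F=101
Pot levels (distinct totals of non-folded players): 29, 38, 53, 101, 113
Layer 1-29: 29 each from A, B, C, D, E, F = 29*6 = 174 chips; eligible A, B, C, D, E, F
Layer 30-38: 9 each from A, C, D, E, F = 9*5 = 45 chips; eligible A, C, D, E, F
Layer 39-53: 15 each from A, D, E, F = 15*4 = 60 chips; eligible A, D, E, F
Layer 54-101: 48 each from A, D, F = 48*3 = 144 chips; eligible A, D, F
Layer 102-113: 12 each from A, D = 12*2 = 24 chips; eligible A, D

Pot 1: 174 chips, eligible: A, B, C, D, E, F
Pot 2: 45 chips, eligible: A, C, D, E, F
Pot 3: 60 chips, eligible: A, D, E, F
Pot 4: 144 chips, eligible: A, D, F
Pot 5: 24 chips, eligible: A, D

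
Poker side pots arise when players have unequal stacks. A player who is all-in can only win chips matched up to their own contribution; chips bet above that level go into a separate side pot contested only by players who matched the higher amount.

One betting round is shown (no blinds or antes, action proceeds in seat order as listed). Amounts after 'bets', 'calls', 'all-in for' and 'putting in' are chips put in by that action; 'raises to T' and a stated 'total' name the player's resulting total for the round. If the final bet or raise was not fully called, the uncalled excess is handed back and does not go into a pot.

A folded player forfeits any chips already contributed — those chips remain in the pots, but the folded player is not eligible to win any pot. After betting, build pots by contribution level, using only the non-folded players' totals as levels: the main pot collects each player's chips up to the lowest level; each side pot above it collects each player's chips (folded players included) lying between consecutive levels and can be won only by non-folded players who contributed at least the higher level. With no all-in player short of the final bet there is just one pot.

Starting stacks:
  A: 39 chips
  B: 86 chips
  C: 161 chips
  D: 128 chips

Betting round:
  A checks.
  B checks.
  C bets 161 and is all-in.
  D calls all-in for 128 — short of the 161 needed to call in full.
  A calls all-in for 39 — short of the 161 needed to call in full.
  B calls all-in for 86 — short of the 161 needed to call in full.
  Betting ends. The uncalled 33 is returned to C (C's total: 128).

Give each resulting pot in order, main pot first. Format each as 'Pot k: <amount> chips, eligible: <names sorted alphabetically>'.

Contributions (after 33 returned to C): A=39, B=86, C=128, D=128
Pot levels (distinct totals of non-folded players): 39, 86, 128
Layer 1-39: 39 each from A, B, C, D = 39*4 = 156 chips; eligible A, B, C, D
Layer 40-86: 47 each from B, C, D = 47*3 = 141 chips; eligible B, C, D
Layer 87-128: 42 each from C, D = 42*2 = 84 chips; eligible C, D

Pot 1: 156 chips, eligible: A, B, C, D
Pot 2: 141 chips, eligible: B, C, D
Pot 3: 84 chips, eligible: C, D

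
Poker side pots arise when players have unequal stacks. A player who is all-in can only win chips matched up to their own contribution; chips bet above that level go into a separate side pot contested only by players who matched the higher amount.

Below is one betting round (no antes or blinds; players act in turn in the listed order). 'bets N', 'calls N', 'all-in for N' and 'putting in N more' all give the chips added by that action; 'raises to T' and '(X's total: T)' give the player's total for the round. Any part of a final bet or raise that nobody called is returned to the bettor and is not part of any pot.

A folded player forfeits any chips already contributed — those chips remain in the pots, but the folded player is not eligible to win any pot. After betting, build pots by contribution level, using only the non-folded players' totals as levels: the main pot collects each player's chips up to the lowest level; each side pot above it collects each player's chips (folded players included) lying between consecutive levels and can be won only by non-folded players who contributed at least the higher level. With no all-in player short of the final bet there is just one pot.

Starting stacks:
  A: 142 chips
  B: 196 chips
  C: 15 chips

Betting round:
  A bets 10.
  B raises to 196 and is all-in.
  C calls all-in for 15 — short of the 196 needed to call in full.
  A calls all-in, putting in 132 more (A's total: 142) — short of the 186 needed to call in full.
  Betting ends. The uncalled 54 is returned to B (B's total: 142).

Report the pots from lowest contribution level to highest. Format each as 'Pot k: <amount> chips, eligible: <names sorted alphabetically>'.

Contributions (after 54 returned to B): A=142, B=142, C=15
Pot levels (distinct totals of non-folded players): 15, 142
Layer 1-15: 15 each from A, B, C = 15*3 = 45 chips; eligible A, B, C
Layer 16-142: 127 each from A, B = 127*2 = 254 chips; eligible A, B

Pot 1: 45 chips, eligible: A, B, C
Pot 2: 254 chips, eligible: A, B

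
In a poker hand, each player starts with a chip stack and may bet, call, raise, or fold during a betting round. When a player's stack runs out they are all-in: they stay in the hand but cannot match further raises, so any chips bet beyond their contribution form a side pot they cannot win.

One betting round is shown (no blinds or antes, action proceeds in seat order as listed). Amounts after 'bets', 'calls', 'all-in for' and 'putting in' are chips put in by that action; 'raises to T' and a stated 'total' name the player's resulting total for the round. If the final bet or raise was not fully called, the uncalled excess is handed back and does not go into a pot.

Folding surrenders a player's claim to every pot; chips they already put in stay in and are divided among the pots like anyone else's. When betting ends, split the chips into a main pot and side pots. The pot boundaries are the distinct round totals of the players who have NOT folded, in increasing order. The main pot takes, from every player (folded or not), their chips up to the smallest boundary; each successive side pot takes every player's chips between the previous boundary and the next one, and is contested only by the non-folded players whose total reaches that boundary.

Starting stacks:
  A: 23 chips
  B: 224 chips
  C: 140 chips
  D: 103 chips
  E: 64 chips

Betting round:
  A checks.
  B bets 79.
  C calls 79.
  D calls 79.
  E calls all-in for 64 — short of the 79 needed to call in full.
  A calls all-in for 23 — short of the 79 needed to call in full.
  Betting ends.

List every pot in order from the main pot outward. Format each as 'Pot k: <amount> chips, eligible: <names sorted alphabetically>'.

Pot 1: 115 chips, eligible: A, B, C, D, E
Pot 2: 164 chips, eligible: B, C, D, E
Pot 3: 45 chips, eligible: B, C, D

Derivation:
Contributions: A=23, B=79, C=79, D=79, E=64
Pot levels (distinct totals of non-folded players): 23, 64, 79
Layer 1-23: 23 each from A, B, C, D, E = 23*5 = 115 chips; eligible A, B, C, D, E
Layer 24-64: 41 each from B, C, D, E = 41*4 = 164 chips; eligible B, C, D, E
Layer 65-79: 15 each from B, C, D = 15*3 = 45 chips; eligible B, C, D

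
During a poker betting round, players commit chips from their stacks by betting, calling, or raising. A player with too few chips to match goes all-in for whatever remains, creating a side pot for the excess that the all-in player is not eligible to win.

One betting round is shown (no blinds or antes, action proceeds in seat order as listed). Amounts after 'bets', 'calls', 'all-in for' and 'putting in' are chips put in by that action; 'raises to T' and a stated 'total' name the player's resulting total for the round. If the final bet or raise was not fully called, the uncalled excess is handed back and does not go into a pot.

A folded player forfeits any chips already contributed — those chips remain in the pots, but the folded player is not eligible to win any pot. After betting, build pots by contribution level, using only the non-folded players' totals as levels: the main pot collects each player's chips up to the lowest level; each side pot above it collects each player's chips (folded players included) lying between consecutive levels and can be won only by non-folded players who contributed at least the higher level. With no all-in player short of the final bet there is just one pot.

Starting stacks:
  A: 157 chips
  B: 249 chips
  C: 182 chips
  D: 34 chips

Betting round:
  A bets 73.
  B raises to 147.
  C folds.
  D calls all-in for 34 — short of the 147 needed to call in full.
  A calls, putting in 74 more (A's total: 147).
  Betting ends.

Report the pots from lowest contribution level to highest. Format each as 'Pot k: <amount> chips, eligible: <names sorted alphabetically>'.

Contributions: A=147, B=147, D=34
Folded: C
Pot levels (distinct totals of non-folded players): 34, 147
Layer 1-34: 34 each from A, B, D = 34*3 = 102 chips; eligible A, B, D
Layer 35-147: 113 each from A, B = 113*2 = 226 chips; eligible A, B

Pot 1: 102 chips, eligible: A, B, D
Pot 2: 226 chips, eligible: A, B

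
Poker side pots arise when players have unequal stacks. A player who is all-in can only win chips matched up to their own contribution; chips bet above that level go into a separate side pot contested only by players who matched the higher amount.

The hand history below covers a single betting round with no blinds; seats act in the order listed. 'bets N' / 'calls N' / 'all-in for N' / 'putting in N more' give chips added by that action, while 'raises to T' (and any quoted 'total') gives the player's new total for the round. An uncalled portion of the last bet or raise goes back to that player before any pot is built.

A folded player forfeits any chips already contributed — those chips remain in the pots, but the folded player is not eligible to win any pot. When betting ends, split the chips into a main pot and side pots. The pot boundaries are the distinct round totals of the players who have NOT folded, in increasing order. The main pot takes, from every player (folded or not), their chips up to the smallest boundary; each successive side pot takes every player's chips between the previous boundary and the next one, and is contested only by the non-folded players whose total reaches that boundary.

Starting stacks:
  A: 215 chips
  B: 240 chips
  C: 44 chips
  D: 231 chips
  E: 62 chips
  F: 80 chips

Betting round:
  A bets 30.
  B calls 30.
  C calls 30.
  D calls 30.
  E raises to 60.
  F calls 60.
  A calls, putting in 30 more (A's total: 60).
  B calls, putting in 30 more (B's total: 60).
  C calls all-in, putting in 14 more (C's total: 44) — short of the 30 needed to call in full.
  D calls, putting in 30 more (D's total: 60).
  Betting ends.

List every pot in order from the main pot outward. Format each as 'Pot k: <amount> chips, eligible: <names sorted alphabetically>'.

Pot 1: 264 chips, eligible: A, B, C, D, E, F
Pot 2: 80 chips, eligible: A, B, D, E, F

Derivation:
Contributions: A=60, B=60, C=44, D=60, E=60, F=60
Pot levels (distinct totals of non-folded players): 44, 60
Layer 1-44: 44 each from A, B, C, D, E, F = 44*6 = 264 chips; eligible A, B, C, D, E, F
Layer 45-60: 16 each from A, B, D, E, F = 16*5 = 80 chips; eligible A, B, D, E, F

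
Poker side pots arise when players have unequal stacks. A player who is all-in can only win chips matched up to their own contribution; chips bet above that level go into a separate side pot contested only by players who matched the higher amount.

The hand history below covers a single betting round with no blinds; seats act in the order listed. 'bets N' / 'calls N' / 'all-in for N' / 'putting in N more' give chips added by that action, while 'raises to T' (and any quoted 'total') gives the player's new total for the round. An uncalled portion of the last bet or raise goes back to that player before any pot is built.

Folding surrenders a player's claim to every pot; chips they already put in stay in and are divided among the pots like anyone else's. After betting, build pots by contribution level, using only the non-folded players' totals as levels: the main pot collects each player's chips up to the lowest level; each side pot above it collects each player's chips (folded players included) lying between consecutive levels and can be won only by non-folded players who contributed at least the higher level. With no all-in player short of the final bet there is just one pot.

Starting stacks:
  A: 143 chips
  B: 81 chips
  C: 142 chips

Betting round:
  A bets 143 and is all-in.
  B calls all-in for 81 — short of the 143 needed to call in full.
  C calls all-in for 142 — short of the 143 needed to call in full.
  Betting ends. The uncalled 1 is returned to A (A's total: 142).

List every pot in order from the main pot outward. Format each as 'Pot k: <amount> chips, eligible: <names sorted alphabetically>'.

Contributions (after 1 returned to A): A=142, B=81, C=142
Pot levels (distinct totals of non-folded players): 81, 142
Layer 1-81: 81 each from A, B, C = 81*3 = 243 chips; eligible A, B, C
Layer 82-142: 61 each from A, C = 61*2 = 122 chips; eligible A, C

Pot 1: 243 chips, eligible: A, B, C
Pot 2: 122 chips, eligible: A, C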